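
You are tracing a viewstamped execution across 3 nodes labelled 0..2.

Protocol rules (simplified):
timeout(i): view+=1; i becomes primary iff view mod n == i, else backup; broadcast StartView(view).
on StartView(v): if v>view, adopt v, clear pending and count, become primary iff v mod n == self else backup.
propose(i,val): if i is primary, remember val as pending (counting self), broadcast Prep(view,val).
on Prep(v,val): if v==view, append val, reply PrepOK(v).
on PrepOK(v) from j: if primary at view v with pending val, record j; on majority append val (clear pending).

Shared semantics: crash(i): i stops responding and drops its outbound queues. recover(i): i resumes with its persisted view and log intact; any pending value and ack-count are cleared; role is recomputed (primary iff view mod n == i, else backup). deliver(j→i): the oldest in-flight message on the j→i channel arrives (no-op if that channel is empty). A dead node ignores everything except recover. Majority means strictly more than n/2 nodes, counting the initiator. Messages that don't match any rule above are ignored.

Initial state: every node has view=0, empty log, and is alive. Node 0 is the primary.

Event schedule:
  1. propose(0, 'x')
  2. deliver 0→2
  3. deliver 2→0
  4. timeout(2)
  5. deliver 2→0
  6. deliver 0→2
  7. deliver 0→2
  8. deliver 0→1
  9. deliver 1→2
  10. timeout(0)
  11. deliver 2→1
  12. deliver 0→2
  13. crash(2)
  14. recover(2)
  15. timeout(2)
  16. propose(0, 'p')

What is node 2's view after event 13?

after 1 — propose(0,'x'): ·
after 2 — deliver 0→2: n2:back/v0/[x]
after 3 — deliver 2→0: n0:prim/v0/[x]
after 4 — timeout(2): n2:back/v1/[x]
after 5 — deliver 2→0: n0:back/v1/[x]
after 6 — deliver 0→2: ·
after 7 — deliver 0→2: ·
after 8 — deliver 0→1: n1:back/v0/[x]
after 9 — deliver 1→2: ·
after 10 — timeout(0): n0:back/v2/[x]
after 11 — deliver 2→1: n1:prim/v1/[x]
after 12 — deliver 0→2: n2:prim/v2/[x]
after 13 — crash(2): n2:✗prim/v2/[x]

2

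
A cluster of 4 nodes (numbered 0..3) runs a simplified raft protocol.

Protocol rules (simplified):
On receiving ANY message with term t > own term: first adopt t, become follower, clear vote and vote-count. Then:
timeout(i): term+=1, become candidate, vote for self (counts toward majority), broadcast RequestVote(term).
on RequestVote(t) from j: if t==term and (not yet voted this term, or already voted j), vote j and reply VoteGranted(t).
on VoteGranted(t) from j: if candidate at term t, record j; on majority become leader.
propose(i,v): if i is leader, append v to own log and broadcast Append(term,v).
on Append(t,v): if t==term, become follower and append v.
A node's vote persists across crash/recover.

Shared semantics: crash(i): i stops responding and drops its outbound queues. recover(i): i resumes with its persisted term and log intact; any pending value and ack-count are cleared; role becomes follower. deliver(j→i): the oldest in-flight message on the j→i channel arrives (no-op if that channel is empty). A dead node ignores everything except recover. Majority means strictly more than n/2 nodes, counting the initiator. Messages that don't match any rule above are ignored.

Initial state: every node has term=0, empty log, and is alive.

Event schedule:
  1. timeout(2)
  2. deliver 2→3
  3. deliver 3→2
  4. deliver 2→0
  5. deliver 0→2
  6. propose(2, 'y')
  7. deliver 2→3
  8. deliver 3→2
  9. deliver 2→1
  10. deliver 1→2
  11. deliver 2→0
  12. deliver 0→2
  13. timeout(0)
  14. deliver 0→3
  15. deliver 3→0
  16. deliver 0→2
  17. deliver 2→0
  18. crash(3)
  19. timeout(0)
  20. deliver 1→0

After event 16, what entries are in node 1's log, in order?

empty

e1 timeout(2): 2[cand,t=1,-]
e2 deliver 2→3: 3[foll,t=1,-]
e3 deliver 3→2: ·
e4 deliver 2→0: 0[foll,t=1,-]
e5 deliver 0→2: 2[lead,t=1,-]
e6 propose(2,'y'): 2[lead,t=1,y]
e7 deliver 2→3: 3[foll,t=1,y]
e8 deliver 3→2: ·
e9 deliver 2→1: 1[foll,t=1,-]
e10 deliver 1→2: ·
e11 deliver 2→0: 0[foll,t=1,y]
e12 deliver 0→2: ·
e13 timeout(0): 0[cand,t=2,y]
e14 deliver 0→3: 3[foll,t=2,y]
e15 deliver 3→0: ·
e16 deliver 0→2: 2[foll,t=2,y]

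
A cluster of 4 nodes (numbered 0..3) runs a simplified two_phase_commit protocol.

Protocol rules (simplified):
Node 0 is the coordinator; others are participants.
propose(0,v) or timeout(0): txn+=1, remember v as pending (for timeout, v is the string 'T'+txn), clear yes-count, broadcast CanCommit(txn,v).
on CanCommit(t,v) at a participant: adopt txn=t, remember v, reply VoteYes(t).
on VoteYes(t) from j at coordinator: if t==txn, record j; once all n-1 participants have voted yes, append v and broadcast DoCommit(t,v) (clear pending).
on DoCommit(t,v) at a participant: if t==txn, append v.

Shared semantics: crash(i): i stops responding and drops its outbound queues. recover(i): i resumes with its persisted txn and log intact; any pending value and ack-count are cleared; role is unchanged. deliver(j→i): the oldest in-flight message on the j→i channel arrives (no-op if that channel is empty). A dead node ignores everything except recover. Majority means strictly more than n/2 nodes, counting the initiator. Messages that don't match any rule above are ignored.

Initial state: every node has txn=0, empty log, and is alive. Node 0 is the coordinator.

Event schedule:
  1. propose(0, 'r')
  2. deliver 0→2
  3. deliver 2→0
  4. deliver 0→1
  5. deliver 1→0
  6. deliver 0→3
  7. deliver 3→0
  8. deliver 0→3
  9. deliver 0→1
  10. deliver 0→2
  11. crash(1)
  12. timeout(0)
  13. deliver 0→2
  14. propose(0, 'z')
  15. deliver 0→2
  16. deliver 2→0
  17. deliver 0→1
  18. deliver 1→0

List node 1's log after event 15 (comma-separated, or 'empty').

e1 propose(0,'r'): 0[coor,t=1,-]
e2 deliver 0→2: 2[part,t=1,-]
e3 deliver 2→0: ·
e4 deliver 0→1: 1[part,t=1,-]
e5 deliver 1→0: ·
e6 deliver 0→3: 3[part,t=1,-]
e7 deliver 3→0: 0[coor,t=1,r]
e8 deliver 0→3: 3[part,t=1,r]
e9 deliver 0→1: 1[part,t=1,r]
e10 deliver 0→2: 2[part,t=1,r]
e11 crash(1): 1[✗part,t=1,r]
e12 timeout(0): 0[coor,t=2,r]
e13 deliver 0→2: 2[part,t=2,r]
e14 propose(0,'z'): 0[coor,t=3,r]
e15 deliver 0→2: 2[part,t=3,r]

r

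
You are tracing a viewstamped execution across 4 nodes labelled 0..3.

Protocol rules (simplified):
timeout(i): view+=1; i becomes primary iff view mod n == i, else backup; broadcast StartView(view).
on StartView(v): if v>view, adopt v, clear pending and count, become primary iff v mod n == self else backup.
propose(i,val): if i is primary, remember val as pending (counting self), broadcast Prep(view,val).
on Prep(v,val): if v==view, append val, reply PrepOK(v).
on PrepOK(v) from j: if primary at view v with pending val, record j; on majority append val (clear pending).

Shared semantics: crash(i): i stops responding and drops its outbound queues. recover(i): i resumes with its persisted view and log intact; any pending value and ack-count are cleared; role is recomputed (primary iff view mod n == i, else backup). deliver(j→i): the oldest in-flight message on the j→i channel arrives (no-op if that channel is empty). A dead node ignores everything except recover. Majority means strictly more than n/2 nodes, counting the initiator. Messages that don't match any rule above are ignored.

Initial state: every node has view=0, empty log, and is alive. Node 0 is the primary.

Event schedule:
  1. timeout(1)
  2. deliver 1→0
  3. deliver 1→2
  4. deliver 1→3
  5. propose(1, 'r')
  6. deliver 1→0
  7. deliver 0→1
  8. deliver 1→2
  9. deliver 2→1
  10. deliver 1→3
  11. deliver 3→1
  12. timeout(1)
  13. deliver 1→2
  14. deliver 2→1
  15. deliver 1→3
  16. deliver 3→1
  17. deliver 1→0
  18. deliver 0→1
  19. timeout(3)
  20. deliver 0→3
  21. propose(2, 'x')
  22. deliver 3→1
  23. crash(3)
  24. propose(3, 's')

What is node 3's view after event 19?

step 1 timeout(1): 1={prim,v=1,log=-}
step 2 deliver 1→0: 0={back,v=1,log=-}
step 3 deliver 1→2: 2={back,v=1,log=-}
step 4 deliver 1→3: 3={back,v=1,log=-}
step 5 propose(1,'r'): —
step 6 deliver 1→0: 0={back,v=1,log=r}
step 7 deliver 0→1: —
step 8 deliver 1→2: 2={back,v=1,log=r}
step 9 deliver 2→1: 1={prim,v=1,log=r}
step 10 deliver 1→3: 3={back,v=1,log=r}
step 11 deliver 3→1: —
step 12 timeout(1): 1={back,v=2,log=r}
step 13 deliver 1→2: 2={prim,v=2,log=r}
step 14 deliver 2→1: —
step 15 deliver 1→3: 3={back,v=2,log=r}
step 16 deliver 3→1: —
step 17 deliver 1→0: 0={back,v=2,log=r}
step 18 deliver 0→1: —
step 19 timeout(3): 3={prim,v=3,log=r}

3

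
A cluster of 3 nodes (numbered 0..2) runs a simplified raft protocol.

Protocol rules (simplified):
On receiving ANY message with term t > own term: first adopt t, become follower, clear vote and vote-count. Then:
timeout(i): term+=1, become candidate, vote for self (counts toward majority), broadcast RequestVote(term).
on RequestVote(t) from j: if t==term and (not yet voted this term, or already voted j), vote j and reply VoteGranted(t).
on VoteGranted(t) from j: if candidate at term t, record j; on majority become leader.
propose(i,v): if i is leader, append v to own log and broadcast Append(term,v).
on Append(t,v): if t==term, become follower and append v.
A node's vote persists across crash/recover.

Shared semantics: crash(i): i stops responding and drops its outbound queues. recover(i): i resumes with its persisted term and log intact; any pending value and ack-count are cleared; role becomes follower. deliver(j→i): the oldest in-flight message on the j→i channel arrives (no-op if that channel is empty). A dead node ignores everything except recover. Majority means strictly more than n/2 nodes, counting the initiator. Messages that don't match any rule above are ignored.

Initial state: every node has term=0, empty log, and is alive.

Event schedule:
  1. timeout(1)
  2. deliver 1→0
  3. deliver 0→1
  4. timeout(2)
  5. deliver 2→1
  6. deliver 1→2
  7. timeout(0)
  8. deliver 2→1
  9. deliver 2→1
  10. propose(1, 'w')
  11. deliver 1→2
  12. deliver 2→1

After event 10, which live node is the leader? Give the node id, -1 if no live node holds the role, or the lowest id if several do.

1

after 1 — timeout(1): n1:cand/t1/[-]
after 2 — deliver 1→0: n0:foll/t1/[-]
after 3 — deliver 0→1: n1:lead/t1/[-]
after 4 — timeout(2): n2:cand/t1/[-]
after 5 — deliver 2→1: ·
after 6 — deliver 1→2: ·
after 7 — timeout(0): n0:cand/t2/[-]
after 8 — deliver 2→1: ·
after 9 — deliver 2→1: ·
after 10 — propose(1,'w'): n1:lead/t1/[w]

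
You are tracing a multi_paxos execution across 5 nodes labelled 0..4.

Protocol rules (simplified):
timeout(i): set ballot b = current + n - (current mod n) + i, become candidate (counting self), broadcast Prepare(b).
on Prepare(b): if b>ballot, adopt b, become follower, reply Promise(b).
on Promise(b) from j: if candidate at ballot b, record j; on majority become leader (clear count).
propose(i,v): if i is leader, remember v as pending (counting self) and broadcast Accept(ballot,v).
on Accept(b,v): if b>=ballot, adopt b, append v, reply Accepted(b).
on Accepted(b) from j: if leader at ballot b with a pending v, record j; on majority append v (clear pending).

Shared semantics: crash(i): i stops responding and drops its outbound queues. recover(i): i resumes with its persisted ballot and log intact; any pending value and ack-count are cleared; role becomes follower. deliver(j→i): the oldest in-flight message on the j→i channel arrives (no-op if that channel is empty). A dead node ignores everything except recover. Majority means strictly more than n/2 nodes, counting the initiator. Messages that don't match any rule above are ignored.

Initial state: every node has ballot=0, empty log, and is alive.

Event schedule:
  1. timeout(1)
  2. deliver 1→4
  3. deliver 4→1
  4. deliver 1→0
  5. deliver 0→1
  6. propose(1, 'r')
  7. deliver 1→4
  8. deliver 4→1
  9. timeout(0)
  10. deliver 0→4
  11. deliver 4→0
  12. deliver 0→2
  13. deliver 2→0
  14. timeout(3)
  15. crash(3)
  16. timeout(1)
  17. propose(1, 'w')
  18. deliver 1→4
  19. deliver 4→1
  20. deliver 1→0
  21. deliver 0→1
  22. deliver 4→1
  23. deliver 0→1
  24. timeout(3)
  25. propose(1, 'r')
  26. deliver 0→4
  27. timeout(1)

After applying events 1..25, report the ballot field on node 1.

11

e1 timeout(1): 1[cand,b=6,-]
e2 deliver 1→4: 4[foll,b=6,-]
e3 deliver 4→1: ·
e4 deliver 1→0: 0[foll,b=6,-]
e5 deliver 0→1: 1[lead,b=6,-]
e6 propose(1,'r'): ·
e7 deliver 1→4: 4[foll,b=6,r]
e8 deliver 4→1: ·
e9 timeout(0): 0[cand,b=10,-]
e10 deliver 0→4: 4[foll,b=10,r]
e11 deliver 4→0: ·
e12 deliver 0→2: 2[foll,b=10,-]
e13 deliver 2→0: 0[lead,b=10,-]
e14 timeout(3): 3[cand,b=8,-]
e15 crash(3): 3[✗cand,b=8,-]
e16 timeout(1): 1[cand,b=11,-]
e17 propose(1,'w'): ·
e18 deliver 1→4: 4[foll,b=11,r]
e19 deliver 4→1: ·
e20 deliver 1→0: ·
e21 deliver 0→1: ·
e22 deliver 4→1: ·
e23 deliver 0→1: ·
e24 timeout(3): ·
e25 propose(1,'r'): ·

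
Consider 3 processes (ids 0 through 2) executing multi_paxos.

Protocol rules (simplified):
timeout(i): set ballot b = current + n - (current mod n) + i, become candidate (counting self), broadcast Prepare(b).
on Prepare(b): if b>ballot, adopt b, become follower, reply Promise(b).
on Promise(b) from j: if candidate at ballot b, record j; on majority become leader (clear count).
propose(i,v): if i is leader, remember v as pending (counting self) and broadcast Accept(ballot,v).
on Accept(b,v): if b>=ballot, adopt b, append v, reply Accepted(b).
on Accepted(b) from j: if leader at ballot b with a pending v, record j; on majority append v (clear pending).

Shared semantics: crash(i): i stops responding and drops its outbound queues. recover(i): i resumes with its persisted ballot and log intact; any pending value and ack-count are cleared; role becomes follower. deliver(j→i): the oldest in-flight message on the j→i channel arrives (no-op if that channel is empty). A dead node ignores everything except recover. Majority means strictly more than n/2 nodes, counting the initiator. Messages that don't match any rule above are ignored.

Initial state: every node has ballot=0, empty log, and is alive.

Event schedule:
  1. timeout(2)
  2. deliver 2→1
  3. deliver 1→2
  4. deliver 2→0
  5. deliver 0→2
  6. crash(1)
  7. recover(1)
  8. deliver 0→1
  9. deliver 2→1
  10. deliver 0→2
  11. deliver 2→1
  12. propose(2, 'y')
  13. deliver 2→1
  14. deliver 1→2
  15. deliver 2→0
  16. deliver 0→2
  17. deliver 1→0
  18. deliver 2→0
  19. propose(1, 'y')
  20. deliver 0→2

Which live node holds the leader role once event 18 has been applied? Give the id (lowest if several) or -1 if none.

e1 timeout(2): 2[cand,b=5,-]
e2 deliver 2→1: 1[foll,b=5,-]
e3 deliver 1→2: 2[lead,b=5,-]
e4 deliver 2→0: 0[foll,b=5,-]
e5 deliver 0→2: ·
e6 crash(1): 1[✗foll,b=5,-]
e7 recover(1): 1[foll,b=5,-]
e8 deliver 0→1: ·
e9 deliver 2→1: ·
e10 deliver 0→2: ·
e11 deliver 2→1: ·
e12 propose(2,'y'): ·
e13 deliver 2→1: 1[foll,b=5,y]
e14 deliver 1→2: 2[lead,b=5,y]
e15 deliver 2→0: 0[foll,b=5,y]
e16 deliver 0→2: ·
e17 deliver 1→0: ·
e18 deliver 2→0: ·

2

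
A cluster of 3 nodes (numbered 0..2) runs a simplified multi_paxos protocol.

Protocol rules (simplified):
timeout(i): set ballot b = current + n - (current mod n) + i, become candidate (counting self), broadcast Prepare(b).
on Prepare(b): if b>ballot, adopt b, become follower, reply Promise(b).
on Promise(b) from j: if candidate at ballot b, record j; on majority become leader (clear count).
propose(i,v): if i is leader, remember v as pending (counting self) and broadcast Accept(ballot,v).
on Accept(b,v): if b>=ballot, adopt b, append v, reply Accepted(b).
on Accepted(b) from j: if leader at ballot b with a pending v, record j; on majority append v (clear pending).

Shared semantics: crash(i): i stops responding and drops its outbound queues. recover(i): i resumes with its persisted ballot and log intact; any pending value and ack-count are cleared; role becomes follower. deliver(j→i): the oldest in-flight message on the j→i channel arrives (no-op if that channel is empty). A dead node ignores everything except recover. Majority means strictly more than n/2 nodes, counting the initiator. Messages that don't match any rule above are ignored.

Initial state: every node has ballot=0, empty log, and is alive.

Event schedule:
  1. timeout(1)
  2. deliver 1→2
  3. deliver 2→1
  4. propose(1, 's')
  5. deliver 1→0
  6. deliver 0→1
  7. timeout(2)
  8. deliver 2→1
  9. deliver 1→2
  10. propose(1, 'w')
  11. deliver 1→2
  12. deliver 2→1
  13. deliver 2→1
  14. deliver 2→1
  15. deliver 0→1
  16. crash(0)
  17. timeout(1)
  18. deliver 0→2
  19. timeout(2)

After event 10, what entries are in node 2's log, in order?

after 1 — timeout(1): n1:cand/b4/[-]
after 2 — deliver 1→2: n2:foll/b4/[-]
after 3 — deliver 2→1: n1:lead/b4/[-]
after 4 — propose(1,'s'): ·
after 5 — deliver 1→0: n0:foll/b4/[-]
after 6 — deliver 0→1: ·
after 7 — timeout(2): n2:cand/b8/[-]
after 8 — deliver 2→1: n1:foll/b8/[-]
after 9 — deliver 1→2: ·
after 10 — propose(1,'w'): ·

empty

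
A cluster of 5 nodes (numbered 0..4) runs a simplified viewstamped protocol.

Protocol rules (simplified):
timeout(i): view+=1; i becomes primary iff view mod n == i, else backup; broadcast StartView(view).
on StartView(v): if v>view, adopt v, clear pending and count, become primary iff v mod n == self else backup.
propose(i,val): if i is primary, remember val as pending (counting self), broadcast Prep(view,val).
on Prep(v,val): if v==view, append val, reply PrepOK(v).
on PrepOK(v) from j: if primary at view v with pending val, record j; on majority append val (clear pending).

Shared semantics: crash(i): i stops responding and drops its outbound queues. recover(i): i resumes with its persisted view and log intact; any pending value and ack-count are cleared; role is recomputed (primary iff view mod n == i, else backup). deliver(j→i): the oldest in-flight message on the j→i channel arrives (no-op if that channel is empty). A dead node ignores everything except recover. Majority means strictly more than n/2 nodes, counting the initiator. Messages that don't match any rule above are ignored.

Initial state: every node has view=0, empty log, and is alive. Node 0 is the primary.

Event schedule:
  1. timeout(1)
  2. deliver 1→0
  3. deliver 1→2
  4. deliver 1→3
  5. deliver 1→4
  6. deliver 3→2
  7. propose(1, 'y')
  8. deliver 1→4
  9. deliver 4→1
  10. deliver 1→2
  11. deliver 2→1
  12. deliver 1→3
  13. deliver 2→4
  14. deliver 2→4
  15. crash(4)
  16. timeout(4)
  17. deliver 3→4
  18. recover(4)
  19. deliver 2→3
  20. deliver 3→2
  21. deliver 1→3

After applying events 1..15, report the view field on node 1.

e1 timeout(1): 1[prim,v=1,-]
e2 deliver 1→0: 0[back,v=1,-]
e3 deliver 1→2: 2[back,v=1,-]
e4 deliver 1→3: 3[back,v=1,-]
e5 deliver 1→4: 4[back,v=1,-]
e6 deliver 3→2: ·
e7 propose(1,'y'): ·
e8 deliver 1→4: 4[back,v=1,y]
e9 deliver 4→1: ·
e10 deliver 1→2: 2[back,v=1,y]
e11 deliver 2→1: 1[prim,v=1,y]
e12 deliver 1→3: 3[back,v=1,y]
e13 deliver 2→4: ·
e14 deliver 2→4: ·
e15 crash(4): 4[✗back,v=1,y]

1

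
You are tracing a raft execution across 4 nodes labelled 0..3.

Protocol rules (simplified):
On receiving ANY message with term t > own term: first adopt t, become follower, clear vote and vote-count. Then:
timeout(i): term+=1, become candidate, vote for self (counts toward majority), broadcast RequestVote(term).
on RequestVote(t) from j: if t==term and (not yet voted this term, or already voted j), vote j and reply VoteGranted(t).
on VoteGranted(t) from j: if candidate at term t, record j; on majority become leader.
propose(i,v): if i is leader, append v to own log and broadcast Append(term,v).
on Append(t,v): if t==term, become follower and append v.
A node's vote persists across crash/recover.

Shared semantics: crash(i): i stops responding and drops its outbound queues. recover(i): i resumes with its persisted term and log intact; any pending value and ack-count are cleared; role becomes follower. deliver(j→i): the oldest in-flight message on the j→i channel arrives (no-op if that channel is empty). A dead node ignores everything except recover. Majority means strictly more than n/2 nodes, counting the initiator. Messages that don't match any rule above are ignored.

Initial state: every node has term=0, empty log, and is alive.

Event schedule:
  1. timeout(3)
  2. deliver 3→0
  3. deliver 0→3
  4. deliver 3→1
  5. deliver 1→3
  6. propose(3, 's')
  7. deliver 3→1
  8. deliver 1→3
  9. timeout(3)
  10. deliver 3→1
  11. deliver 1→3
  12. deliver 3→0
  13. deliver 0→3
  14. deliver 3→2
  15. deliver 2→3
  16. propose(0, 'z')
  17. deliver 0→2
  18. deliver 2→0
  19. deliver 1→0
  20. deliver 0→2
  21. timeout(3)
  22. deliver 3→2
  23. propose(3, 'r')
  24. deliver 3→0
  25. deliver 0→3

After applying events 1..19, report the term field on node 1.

2

step 1 timeout(3): 3={cand,t=1,log=-}
step 2 deliver 3→0: 0={foll,t=1,log=-}
step 3 deliver 0→3: —
step 4 deliver 3→1: 1={foll,t=1,log=-}
step 5 deliver 1→3: 3={lead,t=1,log=-}
step 6 propose(3,'s'): 3={lead,t=1,log=s}
step 7 deliver 3→1: 1={foll,t=1,log=s}
step 8 deliver 1→3: —
step 9 timeout(3): 3={cand,t=2,log=s}
step 10 deliver 3→1: 1={foll,t=2,log=s}
step 11 deliver 1→3: —
step 12 deliver 3→0: 0={foll,t=1,log=s}
step 13 deliver 0→3: —
step 14 deliver 3→2: 2={foll,t=1,log=-}
step 15 deliver 2→3: —
step 16 propose(0,'z'): —
step 17 deliver 0→2: —
step 18 deliver 2→0: —
step 19 deliver 1→0: —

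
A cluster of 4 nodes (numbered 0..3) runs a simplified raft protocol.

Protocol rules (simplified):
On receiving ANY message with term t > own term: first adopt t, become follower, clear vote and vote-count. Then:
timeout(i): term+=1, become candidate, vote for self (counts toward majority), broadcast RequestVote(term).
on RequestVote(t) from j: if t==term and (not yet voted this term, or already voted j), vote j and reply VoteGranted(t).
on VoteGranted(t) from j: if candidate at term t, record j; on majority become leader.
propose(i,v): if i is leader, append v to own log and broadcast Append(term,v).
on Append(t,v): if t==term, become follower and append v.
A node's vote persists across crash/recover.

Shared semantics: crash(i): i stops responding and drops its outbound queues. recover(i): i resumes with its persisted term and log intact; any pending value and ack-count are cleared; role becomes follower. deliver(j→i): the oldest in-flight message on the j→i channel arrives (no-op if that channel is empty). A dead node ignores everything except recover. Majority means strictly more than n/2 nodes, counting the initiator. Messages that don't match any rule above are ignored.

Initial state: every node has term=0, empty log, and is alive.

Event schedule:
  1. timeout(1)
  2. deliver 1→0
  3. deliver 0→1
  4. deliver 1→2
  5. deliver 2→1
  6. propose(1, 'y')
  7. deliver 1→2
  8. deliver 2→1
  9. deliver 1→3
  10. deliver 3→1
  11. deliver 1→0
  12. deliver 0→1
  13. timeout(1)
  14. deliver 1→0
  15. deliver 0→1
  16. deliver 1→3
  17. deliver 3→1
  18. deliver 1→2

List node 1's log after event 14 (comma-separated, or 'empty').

after 1 — timeout(1): n1:cand/t1/[-]
after 2 — deliver 1→0: n0:foll/t1/[-]
after 3 — deliver 0→1: ·
after 4 — deliver 1→2: n2:foll/t1/[-]
after 5 — deliver 2→1: n1:lead/t1/[-]
after 6 — propose(1,'y'): n1:lead/t1/[y]
after 7 — deliver 1→2: n2:foll/t1/[y]
after 8 — deliver 2→1: ·
after 9 — deliver 1→3: n3:foll/t1/[-]
after 10 — deliver 3→1: ·
after 11 — deliver 1→0: n0:foll/t1/[y]
after 12 — deliver 0→1: ·
after 13 — timeout(1): n1:cand/t2/[y]
after 14 — deliver 1→0: n0:foll/t2/[y]

y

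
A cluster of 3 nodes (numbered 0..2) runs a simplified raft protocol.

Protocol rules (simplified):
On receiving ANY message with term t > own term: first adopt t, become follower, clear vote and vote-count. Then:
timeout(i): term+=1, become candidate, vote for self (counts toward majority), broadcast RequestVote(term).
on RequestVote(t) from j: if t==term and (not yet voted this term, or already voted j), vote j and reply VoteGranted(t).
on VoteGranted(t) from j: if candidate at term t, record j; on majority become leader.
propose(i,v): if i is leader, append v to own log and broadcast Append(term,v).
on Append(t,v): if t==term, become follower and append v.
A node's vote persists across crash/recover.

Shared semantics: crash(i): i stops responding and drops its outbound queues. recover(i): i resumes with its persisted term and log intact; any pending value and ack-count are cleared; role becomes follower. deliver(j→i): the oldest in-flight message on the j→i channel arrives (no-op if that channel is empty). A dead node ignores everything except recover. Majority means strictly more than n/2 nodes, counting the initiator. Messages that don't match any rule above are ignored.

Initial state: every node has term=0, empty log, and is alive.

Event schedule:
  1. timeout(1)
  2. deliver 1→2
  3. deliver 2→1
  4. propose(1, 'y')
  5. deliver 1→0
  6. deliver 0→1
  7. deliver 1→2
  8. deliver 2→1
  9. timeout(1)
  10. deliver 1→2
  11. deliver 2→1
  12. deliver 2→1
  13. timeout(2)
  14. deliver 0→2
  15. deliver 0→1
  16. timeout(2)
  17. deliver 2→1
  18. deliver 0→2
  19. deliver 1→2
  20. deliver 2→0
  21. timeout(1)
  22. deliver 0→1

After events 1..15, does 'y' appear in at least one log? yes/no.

1. timeout(1):  <1:cand t1 ->
2. deliver 1→2:  <2:foll t1 ->
3. deliver 2→1:  <1:lead t1 ->
4. propose(1,'y'):  <1:lead t1 y>
5. deliver 1→0:  <0:foll t1 ->
6. deliver 0→1:  nop
7. deliver 1→2:  <2:foll t1 y>
8. deliver 2→1:  nop
9. timeout(1):  <1:cand t2 y>
10. deliver 1→2:  <2:foll t2 y>
11. deliver 2→1:  <1:lead t2 y>
12. deliver 2→1:  nop
13. timeout(2):  <2:cand t3 y>
14. deliver 0→2:  nop
15. deliver 0→1:  nop

yes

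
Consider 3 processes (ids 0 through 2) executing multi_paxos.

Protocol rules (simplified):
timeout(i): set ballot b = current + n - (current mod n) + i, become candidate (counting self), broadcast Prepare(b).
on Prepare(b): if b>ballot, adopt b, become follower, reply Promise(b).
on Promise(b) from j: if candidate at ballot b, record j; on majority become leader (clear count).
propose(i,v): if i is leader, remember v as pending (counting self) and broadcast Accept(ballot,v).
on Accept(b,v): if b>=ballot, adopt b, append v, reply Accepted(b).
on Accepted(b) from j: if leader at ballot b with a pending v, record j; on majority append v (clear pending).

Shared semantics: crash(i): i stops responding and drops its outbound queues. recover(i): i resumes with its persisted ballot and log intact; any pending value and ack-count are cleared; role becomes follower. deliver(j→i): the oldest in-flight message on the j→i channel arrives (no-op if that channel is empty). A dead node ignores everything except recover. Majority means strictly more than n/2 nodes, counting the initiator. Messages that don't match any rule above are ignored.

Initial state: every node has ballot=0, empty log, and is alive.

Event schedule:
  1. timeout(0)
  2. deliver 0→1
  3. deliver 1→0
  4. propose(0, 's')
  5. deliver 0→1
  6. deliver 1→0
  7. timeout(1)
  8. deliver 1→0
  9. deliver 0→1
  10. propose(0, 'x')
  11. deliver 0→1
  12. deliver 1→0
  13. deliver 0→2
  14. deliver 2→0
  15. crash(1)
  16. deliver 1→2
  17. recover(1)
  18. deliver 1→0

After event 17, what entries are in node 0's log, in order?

[1] timeout(0) → N0(cand b3 [-])
[2] deliver 0→1 → N1(foll b3 [-])
[3] deliver 1→0 → N0(lead b3 [-])
[4] propose(0,'s') → ∅
[5] deliver 0→1 → N1(foll b3 [s])
[6] deliver 1→0 → N0(lead b3 [s])
[7] timeout(1) → N1(cand b7 [s])
[8] deliver 1→0 → N0(foll b7 [s])
[9] deliver 0→1 → N1(lead b7 [s])
[10] propose(0,'x') → ∅
[11] deliver 0→1 → ∅
[12] deliver 1→0 → ∅
[13] deliver 0→2 → N2(foll b3 [-])
[14] deliver 2→0 → ∅
[15] crash(1) → N1(✗lead b7 [s])
[16] deliver 1→2 → ∅
[17] recover(1) → N1(foll b7 [s])

s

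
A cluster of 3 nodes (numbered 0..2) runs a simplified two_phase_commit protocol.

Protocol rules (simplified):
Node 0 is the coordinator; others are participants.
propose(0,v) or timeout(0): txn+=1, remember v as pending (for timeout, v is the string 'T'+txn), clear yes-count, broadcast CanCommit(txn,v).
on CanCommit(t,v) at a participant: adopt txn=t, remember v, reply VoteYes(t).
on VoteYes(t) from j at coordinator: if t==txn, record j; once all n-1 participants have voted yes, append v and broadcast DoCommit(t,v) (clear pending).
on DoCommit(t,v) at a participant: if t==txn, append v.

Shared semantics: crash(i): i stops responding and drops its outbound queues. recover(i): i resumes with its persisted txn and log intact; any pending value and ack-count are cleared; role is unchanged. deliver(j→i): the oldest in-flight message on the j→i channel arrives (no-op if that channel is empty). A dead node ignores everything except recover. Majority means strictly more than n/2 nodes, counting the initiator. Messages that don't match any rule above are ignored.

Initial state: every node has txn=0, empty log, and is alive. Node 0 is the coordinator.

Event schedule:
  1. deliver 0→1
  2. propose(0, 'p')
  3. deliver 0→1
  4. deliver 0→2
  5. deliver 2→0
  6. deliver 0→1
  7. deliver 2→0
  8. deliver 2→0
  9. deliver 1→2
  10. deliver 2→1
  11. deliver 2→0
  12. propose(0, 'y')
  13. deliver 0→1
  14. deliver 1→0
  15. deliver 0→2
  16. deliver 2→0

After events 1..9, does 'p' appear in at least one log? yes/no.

no

[1] deliver 0→1 → ∅
[2] propose(0,'p') → N0(coor t1 [-])
[3] deliver 0→1 → N1(part t1 [-])
[4] deliver 0→2 → N2(part t1 [-])
[5] deliver 2→0 → ∅
[6] deliver 0→1 → ∅
[7] deliver 2→0 → ∅
[8] deliver 2→0 → ∅
[9] deliver 1→2 → ∅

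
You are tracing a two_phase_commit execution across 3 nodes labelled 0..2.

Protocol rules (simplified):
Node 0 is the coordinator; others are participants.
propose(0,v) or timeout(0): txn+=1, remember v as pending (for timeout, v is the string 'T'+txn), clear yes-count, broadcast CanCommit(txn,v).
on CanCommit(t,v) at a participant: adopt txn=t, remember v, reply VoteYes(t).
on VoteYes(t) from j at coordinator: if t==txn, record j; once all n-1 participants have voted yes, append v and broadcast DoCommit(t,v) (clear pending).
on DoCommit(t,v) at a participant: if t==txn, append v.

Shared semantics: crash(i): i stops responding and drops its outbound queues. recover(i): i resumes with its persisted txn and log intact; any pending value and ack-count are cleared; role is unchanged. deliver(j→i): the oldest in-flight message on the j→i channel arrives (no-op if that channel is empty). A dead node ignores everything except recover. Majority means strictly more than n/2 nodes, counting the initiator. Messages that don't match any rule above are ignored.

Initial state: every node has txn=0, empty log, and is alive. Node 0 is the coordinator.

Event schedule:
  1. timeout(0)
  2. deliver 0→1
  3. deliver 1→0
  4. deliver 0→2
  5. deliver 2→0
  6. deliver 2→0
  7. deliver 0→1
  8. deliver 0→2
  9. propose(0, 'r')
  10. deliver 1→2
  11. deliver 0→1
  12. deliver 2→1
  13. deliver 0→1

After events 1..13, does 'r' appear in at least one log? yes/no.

1. timeout(0):  <0:coor t1 ->
2. deliver 0→1:  <1:part t1 ->
3. deliver 1→0:  nop
4. deliver 0→2:  <2:part t1 ->
5. deliver 2→0:  <0:coor t1 T1>
6. deliver 2→0:  nop
7. deliver 0→1:  <1:part t1 T1>
8. deliver 0→2:  <2:part t1 T1>
9. propose(0,'r'):  <0:coor t2 T1>
10. deliver 1→2:  nop
11. deliver 0→1:  <1:part t2 T1>
12. deliver 2→1:  nop
13. deliver 0→1:  nop

no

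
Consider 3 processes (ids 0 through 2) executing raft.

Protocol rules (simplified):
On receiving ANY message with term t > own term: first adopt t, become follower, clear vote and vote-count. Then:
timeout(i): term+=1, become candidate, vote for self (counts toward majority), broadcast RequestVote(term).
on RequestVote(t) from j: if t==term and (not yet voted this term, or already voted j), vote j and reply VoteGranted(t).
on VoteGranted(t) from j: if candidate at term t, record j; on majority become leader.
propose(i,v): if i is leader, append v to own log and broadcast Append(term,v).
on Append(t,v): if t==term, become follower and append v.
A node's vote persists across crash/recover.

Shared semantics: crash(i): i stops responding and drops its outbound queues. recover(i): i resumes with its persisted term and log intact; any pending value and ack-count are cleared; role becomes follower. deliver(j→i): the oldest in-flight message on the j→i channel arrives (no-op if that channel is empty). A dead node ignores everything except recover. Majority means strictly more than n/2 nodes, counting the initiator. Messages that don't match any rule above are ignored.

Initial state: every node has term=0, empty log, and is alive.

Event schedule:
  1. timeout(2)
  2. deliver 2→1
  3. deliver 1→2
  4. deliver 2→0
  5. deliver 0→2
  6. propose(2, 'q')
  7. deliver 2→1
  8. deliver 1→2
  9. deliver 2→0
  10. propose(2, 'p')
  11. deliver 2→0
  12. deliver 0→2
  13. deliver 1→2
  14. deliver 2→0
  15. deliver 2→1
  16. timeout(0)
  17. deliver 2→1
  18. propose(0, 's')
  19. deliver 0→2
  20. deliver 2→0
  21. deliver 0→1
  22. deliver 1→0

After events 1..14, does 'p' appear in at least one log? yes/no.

yes

after 1 — timeout(2): n2:cand/t1/[-]
after 2 — deliver 2→1: n1:foll/t1/[-]
after 3 — deliver 1→2: n2:lead/t1/[-]
after 4 — deliver 2→0: n0:foll/t1/[-]
after 5 — deliver 0→2: ·
after 6 — propose(2,'q'): n2:lead/t1/[q]
after 7 — deliver 2→1: n1:foll/t1/[q]
after 8 — deliver 1→2: ·
after 9 — deliver 2→0: n0:foll/t1/[q]
after 10 — propose(2,'p'): n2:lead/t1/[q,p]
after 11 — deliver 2→0: n0:foll/t1/[q,p]
after 12 — deliver 0→2: ·
after 13 — deliver 1→2: ·
after 14 — deliver 2→0: ·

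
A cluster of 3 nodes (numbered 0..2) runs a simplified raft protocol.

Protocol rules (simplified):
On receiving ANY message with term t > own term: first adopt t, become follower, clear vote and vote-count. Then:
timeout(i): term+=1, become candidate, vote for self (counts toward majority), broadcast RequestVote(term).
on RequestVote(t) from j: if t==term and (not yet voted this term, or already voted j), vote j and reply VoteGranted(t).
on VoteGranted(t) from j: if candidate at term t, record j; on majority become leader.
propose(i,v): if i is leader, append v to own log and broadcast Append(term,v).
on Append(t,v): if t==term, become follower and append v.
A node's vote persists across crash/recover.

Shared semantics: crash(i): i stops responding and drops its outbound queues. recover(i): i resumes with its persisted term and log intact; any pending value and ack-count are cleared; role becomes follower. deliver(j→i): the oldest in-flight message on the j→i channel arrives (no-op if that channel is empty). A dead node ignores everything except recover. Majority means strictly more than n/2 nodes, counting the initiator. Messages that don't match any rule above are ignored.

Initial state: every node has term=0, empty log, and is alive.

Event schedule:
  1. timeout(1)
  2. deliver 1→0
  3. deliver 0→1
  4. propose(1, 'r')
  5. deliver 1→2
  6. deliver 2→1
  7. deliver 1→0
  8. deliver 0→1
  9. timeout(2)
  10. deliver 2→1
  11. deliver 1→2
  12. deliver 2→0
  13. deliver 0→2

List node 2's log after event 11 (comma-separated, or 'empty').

empty

e1 timeout(1): 1[cand,t=1,-]
e2 deliver 1→0: 0[foll,t=1,-]
e3 deliver 0→1: 1[lead,t=1,-]
e4 propose(1,'r'): 1[lead,t=1,r]
e5 deliver 1→2: 2[foll,t=1,-]
e6 deliver 2→1: ·
e7 deliver 1→0: 0[foll,t=1,r]
e8 deliver 0→1: ·
e9 timeout(2): 2[cand,t=2,-]
e10 deliver 2→1: 1[foll,t=2,r]
e11 deliver 1→2: ·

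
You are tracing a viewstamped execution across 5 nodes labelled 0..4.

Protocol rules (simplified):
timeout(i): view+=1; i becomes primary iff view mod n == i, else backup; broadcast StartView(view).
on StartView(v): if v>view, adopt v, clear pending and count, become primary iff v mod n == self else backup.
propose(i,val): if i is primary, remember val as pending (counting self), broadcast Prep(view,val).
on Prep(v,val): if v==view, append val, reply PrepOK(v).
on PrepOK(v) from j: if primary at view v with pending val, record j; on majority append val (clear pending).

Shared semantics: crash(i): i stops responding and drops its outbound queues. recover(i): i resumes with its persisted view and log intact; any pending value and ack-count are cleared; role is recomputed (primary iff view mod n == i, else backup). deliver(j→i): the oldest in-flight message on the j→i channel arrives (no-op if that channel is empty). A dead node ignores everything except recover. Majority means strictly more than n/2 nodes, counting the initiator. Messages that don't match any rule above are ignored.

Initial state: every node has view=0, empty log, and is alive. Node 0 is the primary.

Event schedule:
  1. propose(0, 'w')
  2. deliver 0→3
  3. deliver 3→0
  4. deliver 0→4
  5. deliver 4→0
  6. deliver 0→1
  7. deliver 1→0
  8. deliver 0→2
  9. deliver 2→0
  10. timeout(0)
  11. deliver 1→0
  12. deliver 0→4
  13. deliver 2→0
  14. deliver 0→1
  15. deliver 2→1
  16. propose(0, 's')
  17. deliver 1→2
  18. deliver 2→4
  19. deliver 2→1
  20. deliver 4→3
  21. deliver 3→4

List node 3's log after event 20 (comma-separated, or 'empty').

w

after 1 — propose(0,'w'): ·
after 2 — deliver 0→3: n3:back/v0/[w]
after 3 — deliver 3→0: ·
after 4 — deliver 0→4: n4:back/v0/[w]
after 5 — deliver 4→0: n0:prim/v0/[w]
after 6 — deliver 0→1: n1:back/v0/[w]
after 7 — deliver 1→0: ·
after 8 — deliver 0→2: n2:back/v0/[w]
after 9 — deliver 2→0: ·
after 10 — timeout(0): n0:back/v1/[w]
after 11 — deliver 1→0: ·
after 12 — deliver 0→4: n4:back/v1/[w]
after 13 — deliver 2→0: ·
after 14 — deliver 0→1: n1:prim/v1/[w]
after 15 — deliver 2→1: ·
after 16 — propose(0,'s'): ·
after 17 — deliver 1→2: ·
after 18 — deliver 2→4: ·
after 19 — deliver 2→1: ·
after 20 — deliver 4→3: ·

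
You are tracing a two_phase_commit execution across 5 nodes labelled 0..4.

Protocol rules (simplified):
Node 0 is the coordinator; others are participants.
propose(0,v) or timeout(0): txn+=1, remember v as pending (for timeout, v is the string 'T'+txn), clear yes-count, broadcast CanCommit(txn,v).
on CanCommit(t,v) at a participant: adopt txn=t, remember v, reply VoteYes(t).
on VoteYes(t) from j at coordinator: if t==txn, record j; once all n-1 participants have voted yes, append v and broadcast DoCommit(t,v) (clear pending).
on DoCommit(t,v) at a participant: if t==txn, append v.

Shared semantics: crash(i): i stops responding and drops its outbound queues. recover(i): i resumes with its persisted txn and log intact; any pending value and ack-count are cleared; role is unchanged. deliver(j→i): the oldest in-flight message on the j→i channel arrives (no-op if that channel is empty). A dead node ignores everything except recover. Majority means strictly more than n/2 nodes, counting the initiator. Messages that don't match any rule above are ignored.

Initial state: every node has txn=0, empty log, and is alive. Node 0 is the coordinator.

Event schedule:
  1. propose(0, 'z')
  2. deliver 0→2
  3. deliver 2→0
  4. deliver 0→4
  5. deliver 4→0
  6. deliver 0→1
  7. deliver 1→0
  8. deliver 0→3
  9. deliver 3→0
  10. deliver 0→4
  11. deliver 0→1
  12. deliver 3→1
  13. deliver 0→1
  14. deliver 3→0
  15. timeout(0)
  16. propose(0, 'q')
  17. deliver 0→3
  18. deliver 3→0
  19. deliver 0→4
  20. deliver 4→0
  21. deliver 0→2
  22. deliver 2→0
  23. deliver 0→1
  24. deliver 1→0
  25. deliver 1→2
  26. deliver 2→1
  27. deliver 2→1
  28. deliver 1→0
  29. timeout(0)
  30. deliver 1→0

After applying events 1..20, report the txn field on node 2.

1

e1 propose(0,'z'): 0[coor,t=1,-]
e2 deliver 0→2: 2[part,t=1,-]
e3 deliver 2→0: ·
e4 deliver 0→4: 4[part,t=1,-]
e5 deliver 4→0: ·
e6 deliver 0→1: 1[part,t=1,-]
e7 deliver 1→0: ·
e8 deliver 0→3: 3[part,t=1,-]
e9 deliver 3→0: 0[coor,t=1,z]
e10 deliver 0→4: 4[part,t=1,z]
e11 deliver 0→1: 1[part,t=1,z]
e12 deliver 3→1: ·
e13 deliver 0→1: ·
e14 deliver 3→0: ·
e15 timeout(0): 0[coor,t=2,z]
e16 propose(0,'q'): 0[coor,t=3,z]
e17 deliver 0→3: 3[part,t=1,z]
e18 deliver 3→0: ·
e19 deliver 0→4: 4[part,t=2,z]
e20 deliver 4→0: ·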